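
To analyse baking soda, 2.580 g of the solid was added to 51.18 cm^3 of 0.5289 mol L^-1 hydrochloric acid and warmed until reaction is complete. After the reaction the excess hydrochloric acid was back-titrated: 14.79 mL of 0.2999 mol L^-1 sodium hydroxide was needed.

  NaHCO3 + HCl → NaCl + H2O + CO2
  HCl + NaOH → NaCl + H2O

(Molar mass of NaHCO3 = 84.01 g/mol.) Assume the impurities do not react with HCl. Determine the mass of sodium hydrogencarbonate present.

1.901 g

n(HCl) added = 0.05118 × 0.5289 = 0.02707 mol
n(NaOH) used in back-titration = 0.01479 × 0.2999 = 4.436 × 10^-3 mol
n(HCl) left over = 4.436 × 10^-3 mol (1:1 ratio)
n(HCl) consumed by analyte = 0.02707 − 4.436 × 10^-3 = 0.02263 mol
n(NaHCO3) = 0.02263 mol (1:1 ratio)
mass of NaHCO3 = 0.02263 × 84.01 = 1.901 g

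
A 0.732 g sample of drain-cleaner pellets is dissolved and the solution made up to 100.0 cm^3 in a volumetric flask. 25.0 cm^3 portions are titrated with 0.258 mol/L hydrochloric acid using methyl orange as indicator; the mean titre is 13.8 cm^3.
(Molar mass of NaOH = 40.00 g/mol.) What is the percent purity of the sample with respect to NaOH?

77.8 %

NaOH + HCl → NaCl + H2O
n(HCl) per titration = 0.0138 × 0.258 = 3.56 × 10^-3 mol
n(NaOH) in each aliquot = 3.56 × 10^-3 mol (1:1 ratio)
n(NaOH) in the whole flask = 3.56 × 10^-3 × 100.0/25.0 = 0.0142 mol
mass of NaOH = 0.0142 × 40.00 = 0.570 g
% NaOH = 0.570 / 0.732 × 100 = 77.8 %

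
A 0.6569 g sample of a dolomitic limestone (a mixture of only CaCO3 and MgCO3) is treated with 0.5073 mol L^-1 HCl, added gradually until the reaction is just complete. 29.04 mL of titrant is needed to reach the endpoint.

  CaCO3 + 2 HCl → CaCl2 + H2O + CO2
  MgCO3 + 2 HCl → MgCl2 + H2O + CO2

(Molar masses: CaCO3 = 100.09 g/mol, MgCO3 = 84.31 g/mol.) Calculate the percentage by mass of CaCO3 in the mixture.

n(HCl) = 0.02904 × 0.5073 = 0.01473 mol
Let x = n(CaCO3), y = n(MgCO3).
Titrant: 2x + 2y = 0.01473;  mass: 100.09x + 84.31y = 0.6569
Solving, x = 2.273 × 10^-3 mol, y = 5.093 × 10^-3 mol
mass of CaCO3 = 2.273 × 10^-3 × 100.09 = 0.2275 g
% CaCO3 = 0.2275 / 0.6569 × 100 = 34.64 %

34.64 %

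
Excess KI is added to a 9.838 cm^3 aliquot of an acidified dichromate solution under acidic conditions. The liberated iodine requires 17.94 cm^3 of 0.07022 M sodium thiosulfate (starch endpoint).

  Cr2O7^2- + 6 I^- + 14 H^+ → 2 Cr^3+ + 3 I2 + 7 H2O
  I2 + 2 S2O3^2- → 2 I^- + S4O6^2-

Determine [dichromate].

n(S2O3^2-) = 0.01794 × 0.07022 = 1.260 × 10^-3 mol
n(I2) = n(S2O3^2-)/2 = 6.299 × 10^-4 mol
From the 1:3 ratio, n(Cr2O7^2-) in the aliquot = 1/3 × 6.299 × 10^-4 = 2.100 × 10^-4 mol
[Cr2O7^2-] = 2.100 × 10^-4 / 0.009838 = 0.02134 mol/L

0.02134 M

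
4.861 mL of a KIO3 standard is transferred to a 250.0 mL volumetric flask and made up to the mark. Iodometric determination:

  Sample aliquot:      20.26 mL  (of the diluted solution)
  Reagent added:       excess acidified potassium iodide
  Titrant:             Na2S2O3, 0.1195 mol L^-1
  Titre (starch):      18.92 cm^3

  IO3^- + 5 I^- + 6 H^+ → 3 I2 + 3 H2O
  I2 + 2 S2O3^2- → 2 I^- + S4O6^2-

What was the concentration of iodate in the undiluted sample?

n(S2O3^2-) = 0.01892 × 0.1195 = 2.261 × 10^-3 mol
n(I2) = n(S2O3^2-)/2 = 1.130 × 10^-3 mol
From the 1:3 ratio, n(IO3^-) in the aliquot = 1/3 × 1.130 × 10^-3 = 3.768 × 10^-4 mol
[IO3^-]_dilute = 3.768 × 10^-4 / 0.02026 = 0.01860 mol/L
[IO3^-]_original = 0.01860 × 250.0/4.861 = 0.9566 mol/L

0.9566 mol/L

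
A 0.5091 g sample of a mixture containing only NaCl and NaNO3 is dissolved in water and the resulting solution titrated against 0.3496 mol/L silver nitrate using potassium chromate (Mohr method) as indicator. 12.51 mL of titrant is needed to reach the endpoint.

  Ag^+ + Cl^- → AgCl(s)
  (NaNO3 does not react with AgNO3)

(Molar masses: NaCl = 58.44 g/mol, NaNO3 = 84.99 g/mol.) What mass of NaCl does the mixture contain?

n(AgNO3) = 0.01251 × 0.3496 = 4.373 × 10^-3 mol
Let x = n(NaCl), y = n(NaNO3).
Titrant: 1x = 4.373 × 10^-3;  mass: 58.44x + 84.99y = 0.5091
Solving, x = 4.373 × 10^-3 mol, y = 2.983 × 10^-3 mol
mass of NaCl = 4.373 × 10^-3 × 58.44 = 0.2556 g

0.2556 g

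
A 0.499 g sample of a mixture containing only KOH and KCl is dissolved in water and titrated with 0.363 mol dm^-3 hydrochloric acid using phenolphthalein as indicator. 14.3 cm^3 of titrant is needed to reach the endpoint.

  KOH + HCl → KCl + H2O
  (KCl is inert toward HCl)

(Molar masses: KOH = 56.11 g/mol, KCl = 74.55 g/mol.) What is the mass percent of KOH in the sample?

58.4 %

n(HCl) = 0.0143 × 0.363 = 5.19 × 10^-3 mol
Let x = n(KOH), y = n(KCl).
Titrant: 1x = 5.19 × 10^-3;  mass: 56.11x + 74.55y = 0.499
Solving, x = 5.19 × 10^-3 mol, y = 2.79 × 10^-3 mol
mass of KOH = 5.19 × 10^-3 × 56.11 = 0.291 g
% KOH = 0.291 / 0.499 × 100 = 58.4 %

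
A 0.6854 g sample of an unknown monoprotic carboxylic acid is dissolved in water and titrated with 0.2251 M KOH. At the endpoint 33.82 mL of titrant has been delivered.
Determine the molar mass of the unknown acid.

90.03 g/mol

n(KOH) = 0.03382 L × 0.2251 mol/L = 7.613 × 10^-3 mol
n(HA) = 7.613 × 10^-3 mol (1:1 ratio)
M = m / n = 0.6854 g / 7.613 × 10^-3 mol = 90.03 g/mol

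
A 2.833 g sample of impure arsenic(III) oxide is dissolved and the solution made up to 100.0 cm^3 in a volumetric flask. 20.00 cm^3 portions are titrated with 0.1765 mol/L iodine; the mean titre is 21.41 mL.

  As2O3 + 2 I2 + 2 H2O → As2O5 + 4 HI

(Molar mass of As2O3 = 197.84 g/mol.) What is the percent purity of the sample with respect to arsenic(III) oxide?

n(I2) per titration = 0.02141 × 0.1765 = 3.779 × 10^-3 mol
From the 1:2 ratio, n(As2O3) in each aliquot = 1/2 × 3.779 × 10^-3 = 1.889 × 10^-3 mol
n(As2O3) in the whole flask = 1.889 × 10^-3 × 100.0/20.00 = 9.447 × 10^-3 mol
mass of As2O3 = 9.447 × 10^-3 × 197.84 = 1.869 g
% As2O3 = 1.869 / 2.833 × 100 = 65.97 %

65.97 %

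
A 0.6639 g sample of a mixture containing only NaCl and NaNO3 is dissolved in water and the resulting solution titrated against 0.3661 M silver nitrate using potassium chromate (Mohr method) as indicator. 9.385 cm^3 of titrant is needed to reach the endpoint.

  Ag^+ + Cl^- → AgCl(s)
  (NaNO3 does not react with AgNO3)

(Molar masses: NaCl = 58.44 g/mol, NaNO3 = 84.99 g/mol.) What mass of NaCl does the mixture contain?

n(AgNO3) = 0.009385 × 0.3661 = 3.436 × 10^-3 mol
Let x = n(NaCl), y = n(NaNO3).
Titrant: 1x = 3.436 × 10^-3;  mass: 58.44x + 84.99y = 0.6639
Solving, x = 3.436 × 10^-3 mol, y = 5.449 × 10^-3 mol
mass of NaCl = 3.436 × 10^-3 × 58.44 = 0.2008 g

0.2008 g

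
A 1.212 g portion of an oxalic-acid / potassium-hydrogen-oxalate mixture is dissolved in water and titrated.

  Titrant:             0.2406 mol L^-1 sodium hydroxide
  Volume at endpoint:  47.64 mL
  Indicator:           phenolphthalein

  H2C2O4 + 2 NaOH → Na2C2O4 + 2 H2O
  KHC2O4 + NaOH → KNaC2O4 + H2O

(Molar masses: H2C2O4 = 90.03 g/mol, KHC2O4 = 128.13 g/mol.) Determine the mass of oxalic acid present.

n(NaOH) = 0.04764 × 0.2406 = 0.01146 mol
Let x = n(H2C2O4), y = n(KHC2O4).
Titrant: 2x + 1y = 0.01146;  mass: 90.03x + 128.13y = 1.212
Solving, x = 1.544 × 10^-3 mol, y = 8.374 × 10^-3 mol
mass of H2C2O4 = 1.544 × 10^-3 × 90.03 = 0.1390 g

0.1390 g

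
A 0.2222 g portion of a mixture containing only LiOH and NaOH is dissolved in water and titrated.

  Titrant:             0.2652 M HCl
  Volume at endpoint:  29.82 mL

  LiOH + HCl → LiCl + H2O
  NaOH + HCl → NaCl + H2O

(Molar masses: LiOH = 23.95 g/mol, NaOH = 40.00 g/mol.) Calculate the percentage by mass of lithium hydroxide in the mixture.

63.21 %

n(HCl) = 0.02982 × 0.2652 = 7.908 × 10^-3 mol
Let x = n(LiOH), y = n(NaOH).
Titrant: 1x + 1y = 7.908 × 10^-3;  mass: 23.95x + 40.00y = 0.2222
Solving, x = 5.865 × 10^-3 mol, y = 2.043 × 10^-3 mol
mass of LiOH = 5.865 × 10^-3 × 23.95 = 0.1405 g
% LiOH = 0.1405 / 0.2222 × 100 = 63.21 %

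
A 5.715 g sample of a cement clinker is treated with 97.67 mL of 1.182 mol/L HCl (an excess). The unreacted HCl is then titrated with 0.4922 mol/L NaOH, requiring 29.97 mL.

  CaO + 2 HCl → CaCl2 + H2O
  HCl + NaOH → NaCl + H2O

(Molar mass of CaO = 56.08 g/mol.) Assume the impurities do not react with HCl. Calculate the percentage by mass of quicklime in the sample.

49.40 %

n(HCl) added = 0.09767 × 1.182 = 0.1154 mol
n(NaOH) used in back-titration = 0.02997 × 0.4922 = 0.01475 mol
n(HCl) left over = 0.01475 mol (1:1 ratio)
n(HCl) consumed by analyte = 0.1154 − 0.01475 = 0.1007 mol
From the 1:2 ratio, n(CaO) = 1/2 × 0.1007 = 0.05035 mol
mass of CaO = 0.05035 × 56.08 = 2.823 g
% CaO = 2.823 / 5.715 × 100 = 49.40 %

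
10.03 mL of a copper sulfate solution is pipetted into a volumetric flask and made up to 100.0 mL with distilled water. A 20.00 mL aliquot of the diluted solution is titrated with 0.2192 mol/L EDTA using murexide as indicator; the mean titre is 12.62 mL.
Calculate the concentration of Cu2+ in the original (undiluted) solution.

1.379 mol/L

Cu^2+ + EDTA^4- → [Cu(EDTA)]^2-
n(EDTA) = 0.01262 × 0.2192 = 2.766 × 10^-3 mol
n(Cu2+) in the aliquot = 2.766 × 10^-3 mol (1:1 ratio)
[Cu2+]_dilute = 2.766 × 10^-3 / 0.02000 = 0.1383 mol/L
Dilution factor = 100.0 / 10.03 = 9.970
[Cu2+]_stock = 0.1383 × 9.970 = 1.379 mol/L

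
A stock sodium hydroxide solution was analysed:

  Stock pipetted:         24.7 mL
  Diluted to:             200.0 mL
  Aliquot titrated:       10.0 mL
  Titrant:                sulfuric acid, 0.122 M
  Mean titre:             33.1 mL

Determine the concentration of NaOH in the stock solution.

6.54 M

2 NaOH + H2SO4 → Na2SO4 + 2 H2O
n(H2SO4) = 0.0331 × 0.122 = 4.04 × 10^-3 mol
From the 2:1 ratio, n(NaOH) in the aliquot = 2/1 × 4.04 × 10^-3 = 8.08 × 10^-3 mol
[NaOH]_dilute = 8.08 × 10^-3 / 0.0100 = 0.808 mol/L
Dilution factor = 200.0 / 24.7 = 8.097
[NaOH]_stock = 0.808 × 8.097 = 6.54 mol/L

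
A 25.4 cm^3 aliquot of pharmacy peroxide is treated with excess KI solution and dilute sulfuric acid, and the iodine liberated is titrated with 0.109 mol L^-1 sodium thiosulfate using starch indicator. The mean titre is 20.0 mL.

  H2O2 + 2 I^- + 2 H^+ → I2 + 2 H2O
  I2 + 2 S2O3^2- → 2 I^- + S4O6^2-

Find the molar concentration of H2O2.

0.0429 mol/L

n(S2O3^2-) = 0.0200 × 0.109 = 2.18 × 10^-3 mol
n(I2) = n(S2O3^2-)/2 = 1.09 × 10^-3 mol
n(H2O2) in the aliquot = 1.09 × 10^-3 mol (1:1 ratio)
[H2O2] = 1.09 × 10^-3 / 0.0254 = 0.0429 mol/L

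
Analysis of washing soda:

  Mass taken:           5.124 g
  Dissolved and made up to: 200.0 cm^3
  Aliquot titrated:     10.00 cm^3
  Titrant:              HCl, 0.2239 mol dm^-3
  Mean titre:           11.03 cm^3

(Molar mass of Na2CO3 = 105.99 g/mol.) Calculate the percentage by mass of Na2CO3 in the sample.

Na2CO3 + 2 HCl → 2 NaCl + H2O + CO2
n(HCl) per titration = 0.01103 × 0.2239 = 2.470 × 10^-3 mol
From the 1:2 ratio, n(Na2CO3) in each aliquot = 1/2 × 2.470 × 10^-3 = 1.235 × 10^-3 mol
n(Na2CO3) in the whole flask = 1.235 × 10^-3 × 200.0/10.00 = 0.02470 mol
mass of Na2CO3 = 0.02470 × 105.99 = 2.618 g
% Na2CO3 = 2.618 / 5.124 × 100 = 51.08 %

51.08 %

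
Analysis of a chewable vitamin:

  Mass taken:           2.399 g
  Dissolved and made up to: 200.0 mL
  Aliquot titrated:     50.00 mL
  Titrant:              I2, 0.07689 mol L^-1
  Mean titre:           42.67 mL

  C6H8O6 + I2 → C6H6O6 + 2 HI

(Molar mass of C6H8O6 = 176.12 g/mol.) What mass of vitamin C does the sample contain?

2.311 g

n(I2) per titration = 0.04267 × 0.07689 = 3.281 × 10^-3 mol
n(C6H8O6) in each aliquot = 3.281 × 10^-3 mol (1:1 ratio)
n(C6H8O6) in the whole flask = 3.281 × 10^-3 × 200.0/50.00 = 0.01312 mol
mass of C6H8O6 = 0.01312 × 176.12 = 2.311 g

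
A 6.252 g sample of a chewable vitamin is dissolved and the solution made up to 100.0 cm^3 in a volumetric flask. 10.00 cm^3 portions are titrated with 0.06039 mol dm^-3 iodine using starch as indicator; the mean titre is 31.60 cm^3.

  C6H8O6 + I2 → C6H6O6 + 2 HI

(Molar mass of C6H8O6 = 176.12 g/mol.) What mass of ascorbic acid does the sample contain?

3.361 g

n(I2) per titration = 0.03160 × 0.06039 = 1.908 × 10^-3 mol
n(C6H8O6) in each aliquot = 1.908 × 10^-3 mol (1:1 ratio)
n(C6H8O6) in the whole flask = 1.908 × 10^-3 × 100.0/10.00 = 0.01908 mol
mass of C6H8O6 = 0.01908 × 176.12 = 3.361 g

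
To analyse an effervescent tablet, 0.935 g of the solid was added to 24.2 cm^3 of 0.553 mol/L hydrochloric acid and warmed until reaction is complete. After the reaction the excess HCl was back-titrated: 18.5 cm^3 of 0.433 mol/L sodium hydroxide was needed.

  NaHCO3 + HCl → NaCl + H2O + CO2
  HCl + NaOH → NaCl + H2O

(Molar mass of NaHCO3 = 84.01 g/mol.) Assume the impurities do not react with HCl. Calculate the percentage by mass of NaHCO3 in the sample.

48.3 %

n(HCl) added = 0.0242 × 0.553 = 0.0134 mol
n(NaOH) used in back-titration = 0.0185 × 0.433 = 8.01 × 10^-3 mol
n(HCl) left over = 8.01 × 10^-3 mol (1:1 ratio)
n(HCl) consumed by analyte = 0.0134 − 8.01 × 10^-3 = 5.37 × 10^-3 mol
n(NaHCO3) = 5.37 × 10^-3 mol (1:1 ratio)
mass of NaHCO3 = 5.37 × 10^-3 × 84.01 = 0.451 g
% NaHCO3 = 0.451 / 0.935 × 100 = 48.3 %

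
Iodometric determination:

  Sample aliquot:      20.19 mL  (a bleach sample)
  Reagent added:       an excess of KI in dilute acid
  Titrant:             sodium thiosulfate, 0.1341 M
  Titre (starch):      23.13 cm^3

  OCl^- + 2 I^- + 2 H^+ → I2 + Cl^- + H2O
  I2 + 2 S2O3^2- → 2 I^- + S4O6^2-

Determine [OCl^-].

n(S2O3^2-) = 0.02313 × 0.1341 = 3.102 × 10^-3 mol
n(I2) = n(S2O3^2-)/2 = 1.551 × 10^-3 mol
n(OCl^-) in the aliquot = 1.551 × 10^-3 mol (1:1 ratio)
[OCl^-] = 1.551 × 10^-3 / 0.02019 = 0.07681 mol/L

0.07681 M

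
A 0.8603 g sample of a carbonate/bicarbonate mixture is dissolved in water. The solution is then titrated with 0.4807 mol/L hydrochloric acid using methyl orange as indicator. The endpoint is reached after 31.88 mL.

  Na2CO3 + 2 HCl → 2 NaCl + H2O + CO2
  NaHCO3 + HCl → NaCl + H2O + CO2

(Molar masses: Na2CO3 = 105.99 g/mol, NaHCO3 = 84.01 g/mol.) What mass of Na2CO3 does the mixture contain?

n(HCl) = 0.03188 × 0.4807 = 0.01532 mol
Let x = n(Na2CO3), y = n(NaHCO3).
Titrant: 2x + 1y = 0.01532;  mass: 105.99x + 84.01y = 0.8603
Solving, x = 6.886 × 10^-3 mol, y = 1.553 × 10^-3 mol
mass of Na2CO3 = 6.886 × 10^-3 × 105.99 = 0.7298 g

0.7298 g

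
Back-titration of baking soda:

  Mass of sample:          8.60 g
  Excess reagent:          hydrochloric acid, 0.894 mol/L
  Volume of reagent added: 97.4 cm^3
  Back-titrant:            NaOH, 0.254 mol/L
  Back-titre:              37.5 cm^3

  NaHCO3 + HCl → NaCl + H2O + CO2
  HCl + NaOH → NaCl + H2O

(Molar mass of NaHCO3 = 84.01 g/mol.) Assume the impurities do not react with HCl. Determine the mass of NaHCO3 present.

6.52 g

n(HCl) added = 0.0974 × 0.894 = 0.0871 mol
n(NaOH) used in back-titration = 0.0375 × 0.254 = 9.53 × 10^-3 mol
n(HCl) left over = 9.53 × 10^-3 mol (1:1 ratio)
n(HCl) consumed by analyte = 0.0871 − 9.53 × 10^-3 = 0.0776 mol
n(NaHCO3) = 0.0776 mol (1:1 ratio)
mass of NaHCO3 = 0.0776 × 84.01 = 6.52 g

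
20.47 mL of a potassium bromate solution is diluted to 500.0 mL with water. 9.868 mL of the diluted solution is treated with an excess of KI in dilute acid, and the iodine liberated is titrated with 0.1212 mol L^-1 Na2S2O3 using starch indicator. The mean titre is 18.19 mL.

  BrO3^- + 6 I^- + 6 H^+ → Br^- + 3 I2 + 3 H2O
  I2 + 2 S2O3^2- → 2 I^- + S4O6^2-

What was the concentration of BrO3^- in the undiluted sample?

0.9095 mol/L

n(S2O3^2-) = 0.01819 × 0.1212 = 2.205 × 10^-3 mol
n(I2) = n(S2O3^2-)/2 = 1.102 × 10^-3 mol
From the 1:3 ratio, n(BrO3^-) in the aliquot = 1/3 × 1.102 × 10^-3 = 3.674 × 10^-4 mol
[BrO3^-]_dilute = 3.674 × 10^-4 / 0.009868 = 0.03724 mol/L
[BrO3^-]_original = 0.03724 × 500.0/20.47 = 0.9095 mol/L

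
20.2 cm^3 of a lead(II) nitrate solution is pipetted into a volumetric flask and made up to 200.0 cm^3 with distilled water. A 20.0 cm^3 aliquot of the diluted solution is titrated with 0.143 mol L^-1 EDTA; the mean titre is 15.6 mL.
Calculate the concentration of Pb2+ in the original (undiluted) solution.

Pb^2+ + EDTA^4- → [Pb(EDTA)]^2-
n(EDTA) = 0.0156 × 0.143 = 2.23 × 10^-3 mol
n(Pb2+) in the aliquot = 2.23 × 10^-3 mol (1:1 ratio)
[Pb2+]_dilute = 2.23 × 10^-3 / 0.0200 = 0.112 mol/L
Dilution factor = 200.0 / 20.2 = 9.901
[Pb2+]_stock = 0.112 × 9.901 = 1.10 mol/L

1.10 mol/L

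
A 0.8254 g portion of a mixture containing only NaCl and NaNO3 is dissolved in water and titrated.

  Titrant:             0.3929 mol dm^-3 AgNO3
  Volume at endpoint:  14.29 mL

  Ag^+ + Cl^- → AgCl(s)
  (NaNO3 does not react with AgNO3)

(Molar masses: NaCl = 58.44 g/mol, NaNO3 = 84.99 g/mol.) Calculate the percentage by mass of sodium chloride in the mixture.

39.75 %

n(AgNO3) = 0.01429 × 0.3929 = 5.615 × 10^-3 mol
Let x = n(NaCl), y = n(NaNO3).
Titrant: 1x = 5.615 × 10^-3;  mass: 58.44x + 84.99y = 0.8254
Solving, x = 5.615 × 10^-3 mol, y = 5.851 × 10^-3 mol
mass of NaCl = 5.615 × 10^-3 × 58.44 = 0.3281 g
% NaCl = 0.3281 / 0.8254 × 100 = 39.75 %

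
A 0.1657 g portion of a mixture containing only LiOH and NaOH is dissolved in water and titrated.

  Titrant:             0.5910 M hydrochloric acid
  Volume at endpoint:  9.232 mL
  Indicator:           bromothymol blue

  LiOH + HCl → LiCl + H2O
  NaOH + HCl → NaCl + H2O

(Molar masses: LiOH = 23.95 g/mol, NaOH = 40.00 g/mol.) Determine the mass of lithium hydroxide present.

n(HCl) = 0.009232 × 0.5910 = 5.456 × 10^-3 mol
Let x = n(LiOH), y = n(NaOH).
Titrant: 1x + 1y = 5.456 × 10^-3;  mass: 23.95x + 40.00y = 0.1657
Solving, x = 3.274 × 10^-3 mol, y = 2.182 × 10^-3 mol
mass of LiOH = 3.274 × 10^-3 × 23.95 = 0.07841 g

0.07841 g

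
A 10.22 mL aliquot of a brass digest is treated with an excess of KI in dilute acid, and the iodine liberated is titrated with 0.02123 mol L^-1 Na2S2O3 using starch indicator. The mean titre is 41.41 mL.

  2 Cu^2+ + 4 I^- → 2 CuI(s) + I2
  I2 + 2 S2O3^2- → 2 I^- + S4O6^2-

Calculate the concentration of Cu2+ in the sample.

n(S2O3^2-) = 0.04141 × 0.02123 = 8.791 × 10^-4 mol
n(I2) = n(S2O3^2-)/2 = 4.396 × 10^-4 mol
From the 2:1 ratio, n(Cu2+) in the aliquot = 2/1 × 4.396 × 10^-4 = 8.791 × 10^-4 mol
[Cu2+] = 8.791 × 10^-4 / 0.01022 = 0.08602 mol/L

0.08602 mol/L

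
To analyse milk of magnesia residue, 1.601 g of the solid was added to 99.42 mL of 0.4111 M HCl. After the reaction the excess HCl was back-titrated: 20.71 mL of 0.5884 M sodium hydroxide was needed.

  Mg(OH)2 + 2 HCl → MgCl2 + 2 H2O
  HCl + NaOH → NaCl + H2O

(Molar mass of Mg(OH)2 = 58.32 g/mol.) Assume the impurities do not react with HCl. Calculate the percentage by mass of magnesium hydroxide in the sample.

n(HCl) added = 0.09942 × 0.4111 = 0.04087 mol
n(NaOH) used in back-titration = 0.02071 × 0.5884 = 0.01219 mol
n(HCl) left over = 0.01219 mol (1:1 ratio)
n(HCl) consumed by analyte = 0.04087 − 0.01219 = 0.02869 mol
From the 1:2 ratio, n(Mg(OH)2) = 1/2 × 0.02869 = 0.01434 mol
mass of Mg(OH)2 = 0.01434 × 58.32 = 0.8365 g
% Mg(OH)2 = 0.8365 / 1.601 × 100 = 52.25 %

52.25 %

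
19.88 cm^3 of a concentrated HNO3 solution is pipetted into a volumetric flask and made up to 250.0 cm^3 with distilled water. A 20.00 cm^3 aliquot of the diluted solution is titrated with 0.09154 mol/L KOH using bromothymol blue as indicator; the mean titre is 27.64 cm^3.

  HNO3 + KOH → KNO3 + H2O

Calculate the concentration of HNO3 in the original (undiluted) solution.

n(KOH) = 0.02764 × 0.09154 = 2.530 × 10^-3 mol
n(HNO3) in the aliquot = 2.530 × 10^-3 mol (1:1 ratio)
[HNO3]_dilute = 2.530 × 10^-3 / 0.02000 = 0.1265 mol/L
Dilution factor = 250.0 / 19.88 = 12.58
[HNO3]_stock = 0.1265 × 12.58 = 1.591 mol/L

1.591 mol/L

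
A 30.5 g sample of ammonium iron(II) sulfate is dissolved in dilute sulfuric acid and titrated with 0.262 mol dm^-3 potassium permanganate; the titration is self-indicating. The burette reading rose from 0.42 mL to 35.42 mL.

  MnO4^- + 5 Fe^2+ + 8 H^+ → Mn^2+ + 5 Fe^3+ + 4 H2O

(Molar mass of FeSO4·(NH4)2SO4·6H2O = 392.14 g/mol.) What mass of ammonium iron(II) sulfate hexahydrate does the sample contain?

n(KMnO4) = 0.0350 L × 0.262 mol/L = 9.17 × 10^-3 mol
From the 5:1 ratio, n(FeSO4·(NH4)2SO4·6H2O) = 5/1 × 9.17 × 10^-3 = 0.0458 mol
mass of FeSO4·(NH4)2SO4·6H2O = 0.0458 × 392.14 g/mol = 18.0 g

18.0 g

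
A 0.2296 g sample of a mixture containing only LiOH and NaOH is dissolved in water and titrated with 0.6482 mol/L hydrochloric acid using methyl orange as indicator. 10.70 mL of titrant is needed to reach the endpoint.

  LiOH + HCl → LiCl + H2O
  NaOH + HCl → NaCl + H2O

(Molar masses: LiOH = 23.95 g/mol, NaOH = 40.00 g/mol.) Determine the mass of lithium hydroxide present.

n(HCl) = 0.01070 × 0.6482 = 6.936 × 10^-3 mol
Let x = n(LiOH), y = n(NaOH).
Titrant: 1x + 1y = 6.936 × 10^-3;  mass: 23.95x + 40.00y = 0.2296
Solving, x = 2.980 × 10^-3 mol, y = 3.956 × 10^-3 mol
mass of LiOH = 2.980 × 10^-3 × 23.95 = 0.07137 g

0.07137 g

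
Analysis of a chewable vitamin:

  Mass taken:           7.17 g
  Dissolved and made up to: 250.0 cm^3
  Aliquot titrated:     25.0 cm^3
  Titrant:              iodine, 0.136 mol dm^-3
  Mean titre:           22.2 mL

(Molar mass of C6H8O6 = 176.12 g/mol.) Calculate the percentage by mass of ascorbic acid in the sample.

C6H8O6 + I2 → C6H6O6 + 2 HI
n(I2) per titration = 0.0222 × 0.136 = 3.02 × 10^-3 mol
n(C6H8O6) in each aliquot = 3.02 × 10^-3 mol (1:1 ratio)
n(C6H8O6) in the whole flask = 3.02 × 10^-3 × 250.0/25.0 = 0.0302 mol
mass of C6H8O6 = 0.0302 × 176.12 = 5.32 g
% C6H8O6 = 5.32 / 7.17 × 100 = 74.2 %

74.2 %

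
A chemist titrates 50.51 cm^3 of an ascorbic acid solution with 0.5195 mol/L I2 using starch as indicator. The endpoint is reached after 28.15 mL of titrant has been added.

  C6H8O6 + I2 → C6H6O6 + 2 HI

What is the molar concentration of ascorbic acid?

n(I2) = 0.02815 L × 0.5195 mol/L = 0.01462 mol
n(C6H8O6) = 0.01462 mol (1:1 mole ratio)
[C6H8O6] = 0.01462 mol / 0.05051 L = 0.2895 mol/L

0.2895 mol/L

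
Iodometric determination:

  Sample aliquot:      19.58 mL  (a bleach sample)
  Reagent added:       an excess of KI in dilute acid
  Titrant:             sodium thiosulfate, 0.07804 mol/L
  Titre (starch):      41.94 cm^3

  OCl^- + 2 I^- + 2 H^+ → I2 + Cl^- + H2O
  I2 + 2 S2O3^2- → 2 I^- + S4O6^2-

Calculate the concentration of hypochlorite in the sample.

n(S2O3^2-) = 0.04194 × 0.07804 = 3.273 × 10^-3 mol
n(I2) = n(S2O3^2-)/2 = 1.636 × 10^-3 mol
n(OCl^-) in the aliquot = 1.636 × 10^-3 mol (1:1 ratio)
[OCl^-] = 1.636 × 10^-3 / 0.01958 = 0.08358 mol/L

0.08358 mol/L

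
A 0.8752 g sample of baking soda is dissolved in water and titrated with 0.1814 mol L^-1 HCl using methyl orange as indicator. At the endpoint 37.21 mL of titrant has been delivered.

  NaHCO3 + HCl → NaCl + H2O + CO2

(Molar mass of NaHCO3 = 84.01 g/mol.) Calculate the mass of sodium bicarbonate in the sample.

n(HCl) = 0.03721 L × 0.1814 mol/L = 6.750 × 10^-3 mol
n(NaHCO3) = 6.750 × 10^-3 mol (1:1 ratio)
mass of NaHCO3 = 6.750 × 10^-3 × 84.01 g/mol = 0.5671 g

0.5671 g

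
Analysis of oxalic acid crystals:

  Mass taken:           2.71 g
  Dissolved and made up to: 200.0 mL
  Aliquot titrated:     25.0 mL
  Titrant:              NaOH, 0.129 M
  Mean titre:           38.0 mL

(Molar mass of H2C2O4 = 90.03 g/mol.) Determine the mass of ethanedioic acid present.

H2C2O4 + 2 NaOH → Na2C2O4 + 2 H2O
n(NaOH) per titration = 0.0380 × 0.129 = 4.90 × 10^-3 mol
From the 1:2 ratio, n(H2C2O4) in each aliquot = 1/2 × 4.90 × 10^-3 = 2.45 × 10^-3 mol
n(H2C2O4) in the whole flask = 2.45 × 10^-3 × 200.0/25.0 = 0.0196 mol
mass of H2C2O4 = 0.0196 × 90.03 = 1.77 g

1.77 g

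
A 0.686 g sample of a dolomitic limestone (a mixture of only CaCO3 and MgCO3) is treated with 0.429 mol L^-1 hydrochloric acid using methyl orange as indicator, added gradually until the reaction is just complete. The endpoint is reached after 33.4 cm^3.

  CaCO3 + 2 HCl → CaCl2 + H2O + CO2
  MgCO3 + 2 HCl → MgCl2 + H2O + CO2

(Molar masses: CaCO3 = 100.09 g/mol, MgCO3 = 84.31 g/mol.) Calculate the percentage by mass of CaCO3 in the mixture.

75.8 %

n(HCl) = 0.0334 × 0.429 = 0.0143 mol
Let x = n(CaCO3), y = n(MgCO3).
Titrant: 2x + 2y = 0.0143;  mass: 100.09x + 84.31y = 0.686
Solving, x = 5.20 × 10^-3 mol, y = 1.97 × 10^-3 mol
mass of CaCO3 = 5.20 × 10^-3 × 100.09 = 0.520 g
% CaCO3 = 0.520 / 0.686 × 100 = 75.8 %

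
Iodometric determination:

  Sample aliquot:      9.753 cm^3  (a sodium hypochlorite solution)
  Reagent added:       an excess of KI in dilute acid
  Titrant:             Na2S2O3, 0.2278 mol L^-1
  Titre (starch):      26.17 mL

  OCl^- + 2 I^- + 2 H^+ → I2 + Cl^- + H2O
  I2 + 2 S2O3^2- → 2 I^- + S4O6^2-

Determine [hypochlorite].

0.3056 mol/L

n(S2O3^2-) = 0.02617 × 0.2278 = 5.962 × 10^-3 mol
n(I2) = n(S2O3^2-)/2 = 2.981 × 10^-3 mol
n(OCl^-) in the aliquot = 2.981 × 10^-3 mol (1:1 ratio)
[OCl^-] = 2.981 × 10^-3 / 0.009753 = 0.3056 mol/L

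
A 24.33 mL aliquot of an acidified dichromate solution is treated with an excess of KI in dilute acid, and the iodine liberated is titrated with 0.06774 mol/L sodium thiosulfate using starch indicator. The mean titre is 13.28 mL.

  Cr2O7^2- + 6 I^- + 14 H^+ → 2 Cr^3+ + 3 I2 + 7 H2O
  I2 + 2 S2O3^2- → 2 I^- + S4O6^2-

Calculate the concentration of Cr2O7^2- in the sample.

n(S2O3^2-) = 0.01328 × 0.06774 = 8.996 × 10^-4 mol
n(I2) = n(S2O3^2-)/2 = 4.498 × 10^-4 mol
From the 1:3 ratio, n(Cr2O7^2-) in the aliquot = 1/3 × 4.498 × 10^-4 = 1.499 × 10^-4 mol
[Cr2O7^2-] = 1.499 × 10^-4 / 0.02433 = 0.006162 mol/L

0.006162 mol/L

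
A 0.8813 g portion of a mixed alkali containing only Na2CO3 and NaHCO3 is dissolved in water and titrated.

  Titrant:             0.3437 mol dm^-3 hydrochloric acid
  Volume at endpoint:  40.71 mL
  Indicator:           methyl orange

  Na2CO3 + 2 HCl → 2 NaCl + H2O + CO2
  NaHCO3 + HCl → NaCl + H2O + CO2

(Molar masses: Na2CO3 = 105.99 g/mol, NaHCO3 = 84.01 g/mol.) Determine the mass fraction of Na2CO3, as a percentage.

57.03 %

n(HCl) = 0.04071 × 0.3437 = 0.01399 mol
Let x = n(Na2CO3), y = n(NaHCO3).
Titrant: 2x + 1y = 0.01399;  mass: 105.99x + 84.01y = 0.8813
Solving, x = 4.742 × 10^-3 mol, y = 4.507 × 10^-3 mol
mass of Na2CO3 = 4.742 × 10^-3 × 105.99 = 0.5026 g
% Na2CO3 = 0.5026 / 0.8813 × 100 = 57.03 %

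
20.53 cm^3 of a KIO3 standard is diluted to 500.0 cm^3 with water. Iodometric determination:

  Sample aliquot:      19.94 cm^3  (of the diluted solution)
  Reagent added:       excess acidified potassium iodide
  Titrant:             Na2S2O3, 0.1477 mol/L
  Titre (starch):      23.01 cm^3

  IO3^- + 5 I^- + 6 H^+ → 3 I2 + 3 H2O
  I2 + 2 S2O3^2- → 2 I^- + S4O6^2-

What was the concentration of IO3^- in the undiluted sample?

n(S2O3^2-) = 0.02301 × 0.1477 = 3.399 × 10^-3 mol
n(I2) = n(S2O3^2-)/2 = 1.699 × 10^-3 mol
From the 1:3 ratio, n(IO3^-) in the aliquot = 1/3 × 1.699 × 10^-3 = 5.664 × 10^-4 mol
[IO3^-]_dilute = 5.664 × 10^-4 / 0.01994 = 0.02841 mol/L
[IO3^-]_original = 0.02841 × 500.0/20.53 = 0.6918 mol/L

0.6918 mol/L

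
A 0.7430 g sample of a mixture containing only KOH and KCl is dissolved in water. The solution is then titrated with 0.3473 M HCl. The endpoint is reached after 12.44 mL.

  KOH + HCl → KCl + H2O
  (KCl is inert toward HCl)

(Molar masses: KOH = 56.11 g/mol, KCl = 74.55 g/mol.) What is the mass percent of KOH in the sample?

32.63 %

n(HCl) = 0.01244 × 0.3473 = 4.320 × 10^-3 mol
Let x = n(KOH), y = n(KCl).
Titrant: 1x = 4.320 × 10^-3;  mass: 56.11x + 74.55y = 0.7430
Solving, x = 4.320 × 10^-3 mol, y = 6.715 × 10^-3 mol
mass of KOH = 4.320 × 10^-3 × 56.11 = 0.2424 g
% KOH = 0.2424 / 0.7430 × 100 = 32.63 %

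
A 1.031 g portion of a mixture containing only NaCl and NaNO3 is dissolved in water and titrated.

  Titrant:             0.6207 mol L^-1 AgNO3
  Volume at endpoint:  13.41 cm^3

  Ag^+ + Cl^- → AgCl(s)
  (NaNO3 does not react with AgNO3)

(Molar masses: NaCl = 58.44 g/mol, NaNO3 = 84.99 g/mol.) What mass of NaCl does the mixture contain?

0.4864 g

n(AgNO3) = 0.01341 × 0.6207 = 8.324 × 10^-3 mol
Let x = n(NaCl), y = n(NaNO3).
Titrant: 1x = 8.324 × 10^-3;  mass: 58.44x + 84.99y = 1.031
Solving, x = 8.324 × 10^-3 mol, y = 6.407 × 10^-3 mol
mass of NaCl = 8.324 × 10^-3 × 58.44 = 0.4864 g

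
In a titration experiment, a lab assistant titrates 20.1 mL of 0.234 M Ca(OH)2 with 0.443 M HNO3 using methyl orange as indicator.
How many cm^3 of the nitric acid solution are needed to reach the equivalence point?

21.2 mL

Ca(OH)2 + 2 HNO3 → Ca(NO3)2 + 2 H2O
n(Ca(OH)2) = 0.0201 L × 0.234 mol/L = 4.70 × 10^-3 mol
From the 2:1 stoichiometry, n(HNO3) = 2/1 × 4.70 × 10^-3 = 9.41 × 10^-3 mol
V(HNO3) = 9.41 × 10^-3 mol / 0.443 mol/L = 0.0212 L = 21.2 mL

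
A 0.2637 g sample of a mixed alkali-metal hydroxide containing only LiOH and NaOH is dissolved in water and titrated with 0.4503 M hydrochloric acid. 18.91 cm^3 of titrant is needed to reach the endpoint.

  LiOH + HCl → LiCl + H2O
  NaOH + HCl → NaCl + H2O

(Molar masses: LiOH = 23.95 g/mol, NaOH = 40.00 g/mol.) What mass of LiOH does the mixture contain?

0.1148 g

n(HCl) = 0.01891 × 0.4503 = 8.515 × 10^-3 mol
Let x = n(LiOH), y = n(NaOH).
Titrant: 1x + 1y = 8.515 × 10^-3;  mass: 23.95x + 40.00y = 0.2637
Solving, x = 4.792 × 10^-3 mol, y = 3.723 × 10^-3 mol
mass of LiOH = 4.792 × 10^-3 × 23.95 = 0.1148 g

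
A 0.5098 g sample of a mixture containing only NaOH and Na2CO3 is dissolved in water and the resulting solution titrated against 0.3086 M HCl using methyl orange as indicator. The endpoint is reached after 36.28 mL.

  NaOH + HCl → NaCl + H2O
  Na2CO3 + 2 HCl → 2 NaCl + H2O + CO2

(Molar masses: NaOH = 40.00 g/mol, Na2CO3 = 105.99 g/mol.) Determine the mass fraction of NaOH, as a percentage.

n(HCl) = 0.03628 × 0.3086 = 0.01120 mol
Let x = n(NaOH), y = n(Na2CO3).
Titrant: 1x + 2y = 0.01120;  mass: 40.00x + 105.99y = 0.5098
Solving, x = 6.428 × 10^-3 mol, y = 2.384 × 10^-3 mol
mass of NaOH = 6.428 × 10^-3 × 40.00 = 0.2571 g
% NaOH = 0.2571 / 0.5098 × 100 = 50.44 %

50.44 %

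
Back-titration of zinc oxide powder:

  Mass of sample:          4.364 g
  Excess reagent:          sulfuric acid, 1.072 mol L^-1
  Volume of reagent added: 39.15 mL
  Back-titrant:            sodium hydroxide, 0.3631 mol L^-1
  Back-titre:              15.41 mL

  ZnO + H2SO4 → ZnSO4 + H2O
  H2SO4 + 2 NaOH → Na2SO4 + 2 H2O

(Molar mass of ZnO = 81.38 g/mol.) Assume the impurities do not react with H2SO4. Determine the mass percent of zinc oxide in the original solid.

73.05 %

n(H2SO4) added = 0.03915 × 1.072 = 0.04197 mol
n(NaOH) used in back-titration = 0.01541 × 0.3631 = 5.595 × 10^-3 mol
From the 1:2 ratio, n(H2SO4) left over = 1/2 × 5.595 × 10^-3 = 2.798 × 10^-3 mol
n(H2SO4) consumed by analyte = 0.04197 − 2.798 × 10^-3 = 0.03917 mol
n(ZnO) = 0.03917 mol (1:1 ratio)
mass of ZnO = 0.03917 × 81.38 = 3.188 g
% ZnO = 3.188 / 4.364 × 100 = 73.05 %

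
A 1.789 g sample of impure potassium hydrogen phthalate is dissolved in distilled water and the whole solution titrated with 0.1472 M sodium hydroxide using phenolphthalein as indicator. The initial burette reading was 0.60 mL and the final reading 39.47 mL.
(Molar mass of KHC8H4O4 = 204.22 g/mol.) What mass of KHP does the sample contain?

KHC8H4O4 + NaOH → KNaC8H4O4 + H2O
n(NaOH) = 0.03887 L × 0.1472 mol/L = 5.722 × 10^-3 mol
n(KHC8H4O4) = 5.722 × 10^-3 mol (1:1 ratio)
mass of KHC8H4O4 = 5.722 × 10^-3 × 204.22 g/mol = 1.168 g

1.168 g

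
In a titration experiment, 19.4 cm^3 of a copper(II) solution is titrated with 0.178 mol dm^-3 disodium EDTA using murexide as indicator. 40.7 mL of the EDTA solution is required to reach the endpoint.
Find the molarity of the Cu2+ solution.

0.373 mol/L

Cu^2+ + EDTA^4- → [Cu(EDTA)]^2-
n(EDTA) = 0.0407 L × 0.178 mol/L = 7.24 × 10^-3 mol
n(Cu2+) = 7.24 × 10^-3 mol (1:1 mole ratio)
[Cu2+] = 7.24 × 10^-3 mol / 0.0194 L = 0.373 mol/L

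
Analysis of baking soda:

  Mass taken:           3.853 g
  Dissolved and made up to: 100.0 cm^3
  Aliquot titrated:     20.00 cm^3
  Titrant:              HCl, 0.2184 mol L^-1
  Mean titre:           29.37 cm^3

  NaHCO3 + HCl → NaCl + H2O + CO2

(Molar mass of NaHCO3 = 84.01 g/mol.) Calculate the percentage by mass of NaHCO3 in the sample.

n(HCl) per titration = 0.02937 × 0.2184 = 6.414 × 10^-3 mol
n(NaHCO3) in each aliquot = 6.414 × 10^-3 mol (1:1 ratio)
n(NaHCO3) in the whole flask = 6.414 × 10^-3 × 100.0/20.00 = 0.03207 mol
mass of NaHCO3 = 0.03207 × 84.01 = 2.694 g
% NaHCO3 = 2.694 / 3.853 × 100 = 69.93 %

69.93 %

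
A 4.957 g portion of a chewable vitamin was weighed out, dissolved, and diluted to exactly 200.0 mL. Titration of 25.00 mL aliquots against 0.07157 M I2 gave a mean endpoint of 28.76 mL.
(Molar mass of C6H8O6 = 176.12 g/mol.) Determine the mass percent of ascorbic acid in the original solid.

C6H8O6 + I2 → C6H6O6 + 2 HI
n(I2) per titration = 0.02876 × 0.07157 = 2.058 × 10^-3 mol
n(C6H8O6) in each aliquot = 2.058 × 10^-3 mol (1:1 ratio)
n(C6H8O6) in the whole flask = 2.058 × 10^-3 × 200.0/25.00 = 0.01647 mol
mass of C6H8O6 = 0.01647 × 176.12 = 2.900 g
% C6H8O6 = 2.900 / 4.957 × 100 = 58.51 %

58.51 %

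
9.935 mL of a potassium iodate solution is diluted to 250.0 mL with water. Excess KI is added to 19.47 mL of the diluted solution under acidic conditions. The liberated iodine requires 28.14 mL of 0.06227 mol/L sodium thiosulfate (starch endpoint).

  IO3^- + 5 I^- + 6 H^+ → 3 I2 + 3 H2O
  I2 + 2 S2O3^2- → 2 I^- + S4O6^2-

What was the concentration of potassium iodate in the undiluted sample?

0.3774 mol/L

n(S2O3^2-) = 0.02814 × 0.06227 = 1.752 × 10^-3 mol
n(I2) = n(S2O3^2-)/2 = 8.761 × 10^-4 mol
From the 1:3 ratio, n(IO3^-) in the aliquot = 1/3 × 8.761 × 10^-4 = 2.920 × 10^-4 mol
[IO3^-]_dilute = 2.920 × 10^-4 / 0.01947 = 0.01500 mol/L
[IO3^-]_original = 0.01500 × 250.0/9.935 = 0.3774 mol/L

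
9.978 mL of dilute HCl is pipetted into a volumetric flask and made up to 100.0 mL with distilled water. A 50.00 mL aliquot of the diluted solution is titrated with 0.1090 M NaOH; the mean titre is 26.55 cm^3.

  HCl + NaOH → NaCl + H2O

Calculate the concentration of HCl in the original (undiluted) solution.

n(NaOH) = 0.02655 × 0.1090 = 2.894 × 10^-3 mol
n(HCl) in the aliquot = 2.894 × 10^-3 mol (1:1 ratio)
[HCl]_dilute = 2.894 × 10^-3 / 0.05000 = 0.05788 mol/L
Dilution factor = 100.0 / 9.978 = 10.02
[HCl]_stock = 0.05788 × 10.02 = 0.5801 mol/L

0.5801 M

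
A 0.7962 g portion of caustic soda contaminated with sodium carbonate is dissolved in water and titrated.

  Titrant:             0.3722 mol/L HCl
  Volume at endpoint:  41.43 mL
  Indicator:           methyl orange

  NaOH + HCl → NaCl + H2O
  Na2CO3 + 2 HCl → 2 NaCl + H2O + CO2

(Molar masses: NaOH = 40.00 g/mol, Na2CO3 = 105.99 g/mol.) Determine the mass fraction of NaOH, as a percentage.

8.117 %

n(HCl) = 0.04143 × 0.3722 = 0.01542 mol
Let x = n(NaOH), y = n(Na2CO3).
Titrant: 1x + 2y = 0.01542;  mass: 40.00x + 105.99y = 0.7962
Solving, x = 1.616 × 10^-3 mol, y = 6.902 × 10^-3 mol
mass of NaOH = 1.616 × 10^-3 × 40.00 = 0.06463 g
% NaOH = 0.06463 / 0.7962 × 100 = 8.117 %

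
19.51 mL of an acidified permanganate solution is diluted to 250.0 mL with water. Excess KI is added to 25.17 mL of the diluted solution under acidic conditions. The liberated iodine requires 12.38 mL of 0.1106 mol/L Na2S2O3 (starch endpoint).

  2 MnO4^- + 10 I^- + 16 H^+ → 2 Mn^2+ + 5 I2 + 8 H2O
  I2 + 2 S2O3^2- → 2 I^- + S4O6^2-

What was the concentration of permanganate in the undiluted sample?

0.1394 mol/L

n(S2O3^2-) = 0.01238 × 0.1106 = 1.369 × 10^-3 mol
n(I2) = n(S2O3^2-)/2 = 6.846 × 10^-4 mol
From the 2:5 ratio, n(MnO4^-) in the aliquot = 2/5 × 6.846 × 10^-4 = 2.738 × 10^-4 mol
[MnO4^-]_dilute = 2.738 × 10^-4 / 0.02517 = 0.01088 mol/L
[MnO4^-]_original = 0.01088 × 250.0/19.51 = 0.1394 mol/L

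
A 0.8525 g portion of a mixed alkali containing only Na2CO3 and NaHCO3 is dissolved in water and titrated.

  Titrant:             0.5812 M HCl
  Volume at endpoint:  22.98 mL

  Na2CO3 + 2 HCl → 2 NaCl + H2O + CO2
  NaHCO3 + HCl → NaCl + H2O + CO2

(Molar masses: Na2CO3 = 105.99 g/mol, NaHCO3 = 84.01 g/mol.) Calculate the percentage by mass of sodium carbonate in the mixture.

n(HCl) = 0.02298 × 0.5812 = 0.01336 mol
Let x = n(Na2CO3), y = n(NaHCO3).
Titrant: 2x + 1y = 0.01336;  mass: 105.99x + 84.01y = 0.8525
Solving, x = 4.345 × 10^-3 mol, y = 4.665 × 10^-3 mol
mass of Na2CO3 = 4.345 × 10^-3 × 105.99 = 0.4606 g
% Na2CO3 = 0.4606 / 0.8525 × 100 = 54.02 %

54.02 %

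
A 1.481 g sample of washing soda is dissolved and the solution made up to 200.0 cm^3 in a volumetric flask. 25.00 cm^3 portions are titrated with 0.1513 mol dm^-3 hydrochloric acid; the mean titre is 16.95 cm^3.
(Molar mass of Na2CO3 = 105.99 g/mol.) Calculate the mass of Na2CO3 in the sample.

1.087 g

Na2CO3 + 2 HCl → 2 NaCl + H2O + CO2
n(HCl) per titration = 0.01695 × 0.1513 = 2.565 × 10^-3 mol
From the 1:2 ratio, n(Na2CO3) in each aliquot = 1/2 × 2.565 × 10^-3 = 1.282 × 10^-3 mol
n(Na2CO3) in the whole flask = 1.282 × 10^-3 × 200.0/25.00 = 0.01026 mol
mass of Na2CO3 = 0.01026 × 105.99 = 1.087 g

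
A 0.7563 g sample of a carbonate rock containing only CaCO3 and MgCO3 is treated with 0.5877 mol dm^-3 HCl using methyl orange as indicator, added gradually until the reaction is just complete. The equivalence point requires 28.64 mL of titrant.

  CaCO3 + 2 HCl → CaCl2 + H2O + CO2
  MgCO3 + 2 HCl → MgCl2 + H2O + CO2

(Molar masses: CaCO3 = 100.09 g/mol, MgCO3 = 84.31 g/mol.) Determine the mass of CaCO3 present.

n(HCl) = 0.02864 × 0.5877 = 0.01683 mol
Let x = n(CaCO3), y = n(MgCO3).
Titrant: 2x + 2y = 0.01683;  mass: 100.09x + 84.31y = 0.7563
Solving, x = 2.963 × 10^-3 mol, y = 5.453 × 10^-3 mol
mass of CaCO3 = 2.963 × 10^-3 × 100.09 = 0.2966 g

0.2966 g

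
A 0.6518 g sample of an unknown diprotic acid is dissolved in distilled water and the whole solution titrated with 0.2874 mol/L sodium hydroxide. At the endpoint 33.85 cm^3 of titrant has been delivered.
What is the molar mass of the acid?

n(NaOH) = 0.03385 L × 0.2874 mol/L = 9.728 × 10^-3 mol
From the 1:2 ratio, n(H2A) = 1/2 × 9.728 × 10^-3 = 4.864 × 10^-3 mol
M = m / n = 0.6518 g / 4.864 × 10^-3 mol = 134.0 g/mol

134.0 g/mol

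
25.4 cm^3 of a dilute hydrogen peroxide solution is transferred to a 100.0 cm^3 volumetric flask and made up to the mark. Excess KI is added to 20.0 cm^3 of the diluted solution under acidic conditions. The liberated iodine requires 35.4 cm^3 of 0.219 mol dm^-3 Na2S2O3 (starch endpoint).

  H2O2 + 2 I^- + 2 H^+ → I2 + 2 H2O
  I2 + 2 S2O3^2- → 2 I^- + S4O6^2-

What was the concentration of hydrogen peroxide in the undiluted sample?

0.763 mol/L

n(S2O3^2-) = 0.0354 × 0.219 = 7.75 × 10^-3 mol
n(I2) = n(S2O3^2-)/2 = 3.88 × 10^-3 mol
n(H2O2) in the aliquot = 3.88 × 10^-3 mol (1:1 ratio)
[H2O2]_dilute = 3.88 × 10^-3 / 0.0200 = 0.194 mol/L
[H2O2]_original = 0.194 × 100.0/25.4 = 0.763 mol/L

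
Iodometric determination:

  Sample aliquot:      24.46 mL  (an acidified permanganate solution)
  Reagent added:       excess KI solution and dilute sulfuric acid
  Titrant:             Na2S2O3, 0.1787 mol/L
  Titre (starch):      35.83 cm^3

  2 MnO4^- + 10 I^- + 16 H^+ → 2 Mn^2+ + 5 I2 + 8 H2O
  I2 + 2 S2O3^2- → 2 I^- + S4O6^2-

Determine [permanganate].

0.05235 mol/L

n(S2O3^2-) = 0.03583 × 0.1787 = 6.403 × 10^-3 mol
n(I2) = n(S2O3^2-)/2 = 3.201 × 10^-3 mol
From the 2:5 ratio, n(MnO4^-) in the aliquot = 2/5 × 3.201 × 10^-3 = 1.281 × 10^-3 mol
[MnO4^-] = 1.281 × 10^-3 / 0.02446 = 0.05235 mol/L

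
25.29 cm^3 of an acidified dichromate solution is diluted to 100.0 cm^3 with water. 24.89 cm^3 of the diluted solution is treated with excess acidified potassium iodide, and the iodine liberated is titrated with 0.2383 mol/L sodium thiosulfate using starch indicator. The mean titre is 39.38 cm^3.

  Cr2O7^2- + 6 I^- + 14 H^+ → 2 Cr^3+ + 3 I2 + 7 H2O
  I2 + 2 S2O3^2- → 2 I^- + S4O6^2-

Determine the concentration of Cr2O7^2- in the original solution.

0.2485 mol/L

n(S2O3^2-) = 0.03938 × 0.2383 = 9.384 × 10^-3 mol
n(I2) = n(S2O3^2-)/2 = 4.692 × 10^-3 mol
From the 1:3 ratio, n(Cr2O7^2-) in the aliquot = 1/3 × 4.692 × 10^-3 = 1.564 × 10^-3 mol
[Cr2O7^2-]_dilute = 1.564 × 10^-3 / 0.02489 = 0.06284 mol/L
[Cr2O7^2-]_original = 0.06284 × 100.0/25.29 = 0.2485 mol/L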